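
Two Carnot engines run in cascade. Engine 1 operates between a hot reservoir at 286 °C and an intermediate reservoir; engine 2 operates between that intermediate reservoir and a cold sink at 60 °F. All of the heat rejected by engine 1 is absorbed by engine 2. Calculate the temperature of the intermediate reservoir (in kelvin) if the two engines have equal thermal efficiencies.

T_H = 286 °C → 286 + 273.15 = 559.15 K.
T_C = 60 °F → (60 − 32) × 5/9 = 15.56 °C = 288.71 K.
Equal efficiencies require 1 − T_m/T_H = 1 − T_C/T_m, i.e. T_m/T_H = T_C/T_m, so T_m = √(T_H·T_C) = √(559.15 × 288.71) = 402 K.

T_m ≈ 402 K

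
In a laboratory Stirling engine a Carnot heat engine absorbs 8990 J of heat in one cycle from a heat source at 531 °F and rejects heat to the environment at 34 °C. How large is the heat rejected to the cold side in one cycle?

Q_C ≈ 5020 J

T_H = 531 °F → (531 − 32) × 5/9 = 277.22 °C = 550.37 K.
T_C = 34 °C → 34 + 273.15 = 307.15 K.
For a reversible engine, η = 1 − T_C/T_H = 1 − 307.15/550.37 = 0.4419.
For a reversible cycle Q_C/Q_H = T_C/T_H, so Q_C = 8990 × 307.15/550.37 = 5020 J.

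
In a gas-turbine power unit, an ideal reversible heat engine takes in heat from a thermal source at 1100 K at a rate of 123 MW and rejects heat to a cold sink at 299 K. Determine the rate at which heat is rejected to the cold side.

Q̇_C ≈ 33.4 MW

Since the cycle is reversible, η = 1 − T_C/T_H = 1 − 299.00/1100.00 = 0.7282.
For a reversible cycle Q_C/Q_H = T_C/T_H, so Q_C = 123 × 299.00/1100.00 = 33.4 MW.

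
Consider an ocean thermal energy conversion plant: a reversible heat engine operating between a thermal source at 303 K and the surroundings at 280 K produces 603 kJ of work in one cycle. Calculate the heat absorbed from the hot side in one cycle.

For a reversible engine, η = 1 − T_C/T_H = 1 − 280.00/303.00 = 0.0759.
Q_H = W/η = 603/0.0759 = 7944 kJ.

Q_H ≈ 7944 kJ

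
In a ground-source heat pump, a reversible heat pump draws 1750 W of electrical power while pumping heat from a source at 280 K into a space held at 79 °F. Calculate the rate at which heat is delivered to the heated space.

T_H = 79 °F → (79 − 32) × 5/9 = 26.11 °C = 299.26 K.
COP_HP = T_H/(T_H − T_C) = 299.26/19.26 = 15.5371.
Q_H = COP_HP · W = 15.5371 × 1750 = 27190 W.

Q̇_H ≈ 27190 W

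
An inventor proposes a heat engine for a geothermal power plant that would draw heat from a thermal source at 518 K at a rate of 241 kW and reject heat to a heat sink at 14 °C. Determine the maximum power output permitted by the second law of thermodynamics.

T_C = 14 °C → 14 + 273.15 = 287.15 K.
No engine can exceed the Carnot limit: η_max = 1 − T_C/T_H = 1 − 287.15/518.00 = 0.4457.
W_max = η_max · Q_H = 0.4457 × 241 = 107 kW.

Ẇ_max ≈ 107 kW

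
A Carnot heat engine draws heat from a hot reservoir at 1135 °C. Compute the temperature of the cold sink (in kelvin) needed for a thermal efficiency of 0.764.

T_C ≈ 332.3 K

T_H = 1135 °C → 1135 + 273.15 = 1408.15 K.
From η = 1 − T_C/T_H, T_C = T_H·(1 − η) = 1408.15 × (1 − 0.764) = 332.3 K.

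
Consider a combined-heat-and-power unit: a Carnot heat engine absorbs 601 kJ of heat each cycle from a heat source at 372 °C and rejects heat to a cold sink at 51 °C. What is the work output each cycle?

W ≈ 299 kJ

T_H = 372 °C → 372 + 273.15 = 645.15 K.
T_C = 51 °C → 51 + 273.15 = 324.15 K.
η_rev = 1 − T_C/T_H = 1 − 324.15/645.15 = 0.4976.
W = η·Q_H = 0.4976 × 601 = 299 kJ.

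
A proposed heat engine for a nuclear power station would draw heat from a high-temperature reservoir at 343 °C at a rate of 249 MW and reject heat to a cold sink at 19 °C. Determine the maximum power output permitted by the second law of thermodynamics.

Ẇ_max ≈ 131 MW

T_H = 343 °C → 343 + 273.15 = 616.15 K.
T_C = 19 °C → 19 + 273.15 = 292.15 K.
By the Carnot theorem, η_max = 1 − T_C/T_H = 1 − 292.15/616.15 = 0.5258.
W_max = η_max · Q_H = 0.5258 × 249 = 131 MW.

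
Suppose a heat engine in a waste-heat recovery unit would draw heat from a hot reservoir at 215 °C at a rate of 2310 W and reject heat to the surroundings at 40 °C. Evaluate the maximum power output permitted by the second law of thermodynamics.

Ẇ_max ≈ 828 W

T_H = 215 °C → 215 + 273.15 = 488.15 K.
T_C = 40 °C → 40 + 273.15 = 313.15 K.
By the Carnot theorem, η_max = 1 − T_C/T_H = 1 − 313.15/488.15 = 0.3585.
W_max = η_max · Q_H = 0.3585 × 2310 = 828 W.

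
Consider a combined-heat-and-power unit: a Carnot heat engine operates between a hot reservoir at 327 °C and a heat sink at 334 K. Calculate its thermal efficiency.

T_H = 327 °C → 327 + 273.15 = 600.15 K.
Carnot efficiency: η = 1 − T_C/T_H = 1 − 334.00/600.15 = 0.443.

η ≈ 0.443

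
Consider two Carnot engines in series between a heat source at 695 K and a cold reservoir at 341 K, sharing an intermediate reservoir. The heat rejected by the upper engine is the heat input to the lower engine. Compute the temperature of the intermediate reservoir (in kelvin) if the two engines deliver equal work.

For reversible stages Q_m = Q_H·(T_m/T_H). Setting W₁ = Q_H(1 − T_m/T_H) equal to W₂ = Q_m(1 − T_C/T_m) = Q_H·(T_m − T_C)/T_H gives T_H − T_m = T_m − T_C, so T_m = (T_H + T_C)/2 = (695.00 + 341.00)/2 = 518.0 K.

T_m ≈ 518.0 K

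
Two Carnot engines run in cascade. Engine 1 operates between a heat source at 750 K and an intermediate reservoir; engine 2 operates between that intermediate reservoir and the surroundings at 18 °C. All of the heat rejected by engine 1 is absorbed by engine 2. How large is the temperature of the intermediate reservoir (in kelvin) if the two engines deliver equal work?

T_C = 18 °C → 18 + 273.15 = 291.15 K.
For reversible stages Q_m = Q_H·(T_m/T_H). Setting W₁ = Q_H(1 − T_m/T_H) equal to W₂ = Q_m(1 − T_C/T_m) = Q_H·(T_m − T_C)/T_H gives T_H − T_m = T_m − T_C, so T_m = (T_H + T_C)/2 = (750.00 + 291.15)/2 = 521 K.

T_m ≈ 521 K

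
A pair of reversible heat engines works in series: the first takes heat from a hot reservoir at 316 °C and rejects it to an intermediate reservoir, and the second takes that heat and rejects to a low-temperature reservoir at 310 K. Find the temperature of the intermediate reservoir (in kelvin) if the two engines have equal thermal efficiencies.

T_H = 316 °C → 316 + 273.15 = 589.15 K.
Equal efficiencies require 1 − T_m/T_H = 1 − T_C/T_m, i.e. T_m/T_H = T_C/T_m, so T_m = √(T_H·T_C) = √(589.15 × 310.00) = 427.4 K.

T_m ≈ 427.4 K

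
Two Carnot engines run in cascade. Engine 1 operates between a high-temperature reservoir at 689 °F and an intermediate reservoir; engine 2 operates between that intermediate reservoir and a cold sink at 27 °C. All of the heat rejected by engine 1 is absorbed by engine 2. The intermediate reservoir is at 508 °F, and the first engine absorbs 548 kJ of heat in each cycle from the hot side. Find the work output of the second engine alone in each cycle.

T_H = 689 °F → (689 − 32) × 5/9 = 365.00 °C = 638.15 K.
T_C = 27 °C → 27 + 273.15 = 300.15 K.
T_m = 508 °F → (508 − 32) × 5/9 = 264.44 °C = 537.59 K.
Heat entering the second stage: Q_m = Q_H·(T_m/T_H) = 548 × 537.59/638.15 = 462 kJ.
Second-stage efficiency η₂ = 1 − T_C/T_m = 1 − 300.15/537.59 = 0.4417, so W₂ = η₂·Q_m = 204 kJ.

W₂ ≈ 204 kJ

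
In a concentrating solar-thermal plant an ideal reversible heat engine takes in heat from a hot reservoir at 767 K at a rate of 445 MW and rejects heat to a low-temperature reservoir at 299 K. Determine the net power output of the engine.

The Carnot efficiency is η = 1 − T_C/T_H = 1 − 299.00/767.00 = 0.6102.
W = η·Q_H = 0.6102 × 445 = 271.5 MW.

Ẇ ≈ 271.5 MW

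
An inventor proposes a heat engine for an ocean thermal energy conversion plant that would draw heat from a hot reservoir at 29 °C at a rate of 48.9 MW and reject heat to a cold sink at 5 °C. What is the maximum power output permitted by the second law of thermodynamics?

T_H = 29 °C → 29 + 273.15 = 302.15 K.
T_C = 5 °C → 5 + 273.15 = 278.15 K.
By the Carnot theorem, η_max = 1 − T_C/T_H = 1 − 278.15/302.15 = 0.0794.
W_max = η_max · Q_H = 0.0794 × 48.9 = 3.88 MW.

Ẇ_max ≈ 3.88 MW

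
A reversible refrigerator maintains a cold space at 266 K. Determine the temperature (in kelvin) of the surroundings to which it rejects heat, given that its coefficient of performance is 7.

COP_R = T_C/(T_H − T_C) ⇒ T_H = T_C·(1 + 1/COP_R) = 266.00 × (1 + 1/7) = 304 K.

T_H ≈ 304 K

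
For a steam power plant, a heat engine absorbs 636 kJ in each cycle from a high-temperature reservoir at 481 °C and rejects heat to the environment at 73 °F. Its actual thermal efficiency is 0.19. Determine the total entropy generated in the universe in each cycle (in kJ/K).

ΔS_univ ≈ 0.897 kJ/K

T_H = 481 °C → 481 + 273.15 = 754.15 K.
T_C = 73 °F → (73 − 32) × 5/9 = 22.78 °C = 295.93 K.
W = η·Q_H = 0.19 × 636 = 120.8 kJ, so Q_C = Q_H − W = 515.2 kJ.
Entropy balance on the reservoirs: −Q_H/T_H = -0.8433 kJ/K, +Q_C/T_C = 1.741 kJ/K.
ΔS_univ = −Q_H/T_H + Q_C/T_C = 0.897 kJ/K (> 0, since η = 0.19 < η_Carnot = 0.608).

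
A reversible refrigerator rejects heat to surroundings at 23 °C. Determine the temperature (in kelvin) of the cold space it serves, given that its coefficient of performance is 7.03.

T_C ≈ 259 K

T_H = 23 °C → 23 + 273.15 = 296.15 K.
COP_R = T_C/(T_H − T_C) ⇒ T_C = T_H·COP_R/(1 + COP_R) = 296.15 × 7.03/(1 + 7.03) = 259 K.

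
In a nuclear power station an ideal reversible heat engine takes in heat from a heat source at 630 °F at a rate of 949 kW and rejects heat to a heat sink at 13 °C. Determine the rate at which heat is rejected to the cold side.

T_H = 630 °F → (630 − 32) × 5/9 = 332.22 °C = 605.37 K.
T_C = 13 °C → 13 + 273.15 = 286.15 K.
For a reversible engine, η = 1 − T_C/T_H = 1 − 286.15/605.37 = 0.5273.
For a reversible cycle Q_C/Q_H = T_C/T_H, so Q_C = 949 × 286.15/605.37 = 449 kW.

Q̇_C ≈ 449 kW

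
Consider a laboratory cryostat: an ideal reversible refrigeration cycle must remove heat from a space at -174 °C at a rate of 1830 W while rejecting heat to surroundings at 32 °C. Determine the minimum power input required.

T_H = 32 °C → 32 + 273.15 = 305.15 K.
T_C = -174 °C → -174 + 273.15 = 99.15 K.
For a reversible refrigerator, COP_R = T_C/(T_H − T_C) = 99.15/206.00 = 0.4813.
W = Q_C/COP_R = 1830/0.4813 = 3802 W.

Ẇ_in ≈ 3802 W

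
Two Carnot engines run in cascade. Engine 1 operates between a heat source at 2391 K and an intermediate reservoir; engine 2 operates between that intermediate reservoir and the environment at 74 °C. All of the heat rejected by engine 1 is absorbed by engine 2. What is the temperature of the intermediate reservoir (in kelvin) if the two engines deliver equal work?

T_C = 74 °C → 74 + 273.15 = 347.15 K.
For reversible stages Q_m = Q_H·(T_m/T_H). Setting W₁ = Q_H(1 − T_m/T_H) equal to W₂ = Q_m(1 − T_C/T_m) = Q_H·(T_m − T_C)/T_H gives T_H − T_m = T_m − T_C, so T_m = (T_H + T_C)/2 = (2391.00 + 347.15)/2 = 1370 K.

T_m ≈ 1370 K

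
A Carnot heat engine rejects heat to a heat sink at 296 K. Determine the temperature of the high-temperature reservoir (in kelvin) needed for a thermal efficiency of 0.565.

From η = 1 − T_C/T_H, solving for T_H gives T_H = T_C/(1 − η) = 296.00/(1 − 0.565) = 680 K.

T_H ≈ 680 K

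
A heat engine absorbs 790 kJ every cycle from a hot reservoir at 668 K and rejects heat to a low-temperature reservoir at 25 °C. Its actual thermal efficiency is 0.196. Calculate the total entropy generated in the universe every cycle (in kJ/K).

ΔS_univ ≈ 0.9477 kJ/K

T_C = 25 °C → 25 + 273.15 = 298.15 K.
W = η·Q_H = 0.196 × 790 = 154.8 kJ, so Q_C = Q_H − W = 635.2 kJ.
The hot reservoir loses entropy Q_H/T_H = 790/668.00 = 1.183 kJ/K; the cold reservoir gains Q_C/T_C = 635.2/298.15 = 2.130 kJ/K.
ΔS_univ = −Q_H/T_H + Q_C/T_C = 0.9477 kJ/K (> 0, since η = 0.196 < η_Carnot = 0.554).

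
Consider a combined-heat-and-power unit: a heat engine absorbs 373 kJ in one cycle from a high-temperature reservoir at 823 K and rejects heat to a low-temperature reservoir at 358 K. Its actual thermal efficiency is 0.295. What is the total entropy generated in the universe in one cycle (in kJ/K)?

ΔS_univ ≈ 0.281 kJ/K

W = η·Q_H = 0.295 × 373 = 110.0 kJ, so Q_C = Q_H − W = 263.0 kJ.
Entropy balance on the reservoirs: −Q_H/T_H = -0.4532 kJ/K, +Q_C/T_C = 0.7345 kJ/K.
ΔS_univ = −Q_H/T_H + Q_C/T_C = 0.281 kJ/K (> 0, since η = 0.295 < η_Carnot = 0.565).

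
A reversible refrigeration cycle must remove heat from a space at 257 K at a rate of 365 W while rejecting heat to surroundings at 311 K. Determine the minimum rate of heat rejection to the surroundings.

For a reversible cycle Q_H/Q_C = T_H/T_C, so Q_H = Q_C·T_H/T_C = 365 × 311.00/257.00 = 442 W.

Q̇_H ≈ 442 W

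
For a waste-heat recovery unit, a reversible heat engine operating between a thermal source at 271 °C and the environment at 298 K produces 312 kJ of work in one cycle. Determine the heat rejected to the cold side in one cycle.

T_H = 271 °C → 271 + 273.15 = 544.15 K.
Since the cycle is reversible, η = 1 − T_C/T_H = 1 − 298.00/544.15 = 0.4524.
Since Q_C/Q_H = T_C/T_H and Q_H = W/η, Q_C = W·T_C/(T_H − T_C) = 312 × 298.00/246.15 = 378 kJ.

Q_C ≈ 378 kJ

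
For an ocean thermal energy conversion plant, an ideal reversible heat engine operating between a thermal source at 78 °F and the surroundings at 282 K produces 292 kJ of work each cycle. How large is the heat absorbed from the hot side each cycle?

T_H = 78 °F → (78 − 32) × 5/9 = 25.56 °C = 298.71 K.
For a reversible engine, η = 1 − T_C/T_H = 1 − 282.00/298.71 = 0.0559.
Q_H = W/η = 292/0.0559 = 5221 kJ.

Q_H ≈ 5221 kJ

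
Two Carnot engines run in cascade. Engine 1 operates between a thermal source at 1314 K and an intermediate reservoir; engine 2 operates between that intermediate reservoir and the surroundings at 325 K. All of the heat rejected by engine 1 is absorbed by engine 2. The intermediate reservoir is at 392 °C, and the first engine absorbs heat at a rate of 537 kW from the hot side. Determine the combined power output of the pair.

Ẇ_total ≈ 404 kW

Two reversible stages in series are equivalent to a single Carnot engine between T_H and T_C, so η_total = 1 − T_C/T_H = 1 − 325.00/1314.00 = 0.7527.
W_total = η_total · Q_H = 0.7527 × 537 = 404 kW.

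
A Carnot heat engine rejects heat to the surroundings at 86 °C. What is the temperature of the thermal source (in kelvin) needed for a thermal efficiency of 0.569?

T_H ≈ 833.3 K

T_C = 86 °C → 86 + 273.15 = 359.15 K.
From η = 1 − T_C/T_H, solving for T_H gives T_H = T_C/(1 − η) = 359.15/(1 − 0.569) = 833.3 K.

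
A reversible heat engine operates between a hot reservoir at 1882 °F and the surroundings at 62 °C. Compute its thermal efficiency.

T_H = 1882 °F → (1882 − 32) × 5/9 = 1027.78 °C = 1300.93 K.
T_C = 62 °C → 62 + 273.15 = 335.15 K.
η_rev = 1 − T_C/T_H = 1 − 335.15/1300.93 = 0.7424.

η ≈ 0.7424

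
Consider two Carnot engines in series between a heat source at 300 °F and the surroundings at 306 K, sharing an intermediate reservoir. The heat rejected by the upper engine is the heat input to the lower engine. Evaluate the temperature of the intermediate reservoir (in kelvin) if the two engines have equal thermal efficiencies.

T_H = 300 °F → (300 − 32) × 5/9 = 148.89 °C = 422.04 K.
Equal efficiencies require 1 − T_m/T_H = 1 − T_C/T_m, i.e. T_m/T_H = T_C/T_m, so T_m = √(T_H·T_C) = √(422.04 × 306.00) = 359 K.

T_m ≈ 359 K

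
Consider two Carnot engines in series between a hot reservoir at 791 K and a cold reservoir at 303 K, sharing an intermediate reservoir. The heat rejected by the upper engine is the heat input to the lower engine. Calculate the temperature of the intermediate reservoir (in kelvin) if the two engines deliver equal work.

For reversible stages Q_m = Q_H·(T_m/T_H). Setting W₁ = Q_H(1 − T_m/T_H) equal to W₂ = Q_m(1 − T_C/T_m) = Q_H·(T_m − T_C)/T_H gives T_H − T_m = T_m − T_C, so T_m = (T_H + T_C)/2 = (791.00 + 303.00)/2 = 547 K.

T_m ≈ 547 K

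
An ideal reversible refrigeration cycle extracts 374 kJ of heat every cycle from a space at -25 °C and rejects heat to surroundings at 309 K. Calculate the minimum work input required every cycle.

W_in ≈ 91.71 kJ

T_C = -25 °C → -25 + 273.15 = 248.15 K.
The reversible coefficient of performance is COP_R = T_C/(T_H − T_C) = 248.15/60.85 = 4.0781.
W = Q_C/COP_R = 374/4.0781 = 91.71 kJ.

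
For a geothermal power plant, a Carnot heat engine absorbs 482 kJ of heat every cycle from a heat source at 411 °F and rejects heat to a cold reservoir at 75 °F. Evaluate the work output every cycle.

T_H = 411 °F → (411 − 32) × 5/9 = 210.56 °C = 483.71 K.
T_C = 75 °F → (75 − 32) × 5/9 = 23.89 °C = 297.04 K.
The Carnot efficiency is η = 1 − T_C/T_H = 1 − 297.04/483.71 = 0.3859.
W = η·Q_H = 0.3859 × 482 = 186.0 kJ.

W ≈ 186.0 kJ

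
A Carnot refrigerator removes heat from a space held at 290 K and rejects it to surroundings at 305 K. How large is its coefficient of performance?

COP_R ≈ 19.33

Carnot COP: COP_R = T_C/(T_H − T_C) = 290.00/(305.00 − 290.00) = 19.33.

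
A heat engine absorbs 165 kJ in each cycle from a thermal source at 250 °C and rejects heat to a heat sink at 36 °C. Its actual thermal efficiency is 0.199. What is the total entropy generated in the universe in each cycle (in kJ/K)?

T_H = 250 °C → 250 + 273.15 = 523.15 K.
T_C = 36 °C → 36 + 273.15 = 309.15 K.
W = η·Q_H = 0.199 × 165 = 32.84 kJ, so Q_C = Q_H − W = 132.2 kJ.
Entropy balance on the reservoirs: −Q_H/T_H = -0.3154 kJ/K, +Q_C/T_C = 0.4275 kJ/K.
ΔS_univ = −Q_H/T_H + Q_C/T_C = 0.112 kJ/K (> 0, since η = 0.199 < η_Carnot = 0.409).

ΔS_univ ≈ 0.112 kJ/K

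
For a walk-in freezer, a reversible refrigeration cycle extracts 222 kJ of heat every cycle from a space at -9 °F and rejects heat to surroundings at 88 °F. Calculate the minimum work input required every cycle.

T_H = 88 °F → (88 − 32) × 5/9 = 31.11 °C = 304.26 K.
T_C = -9 °F → (-9 − 32) × 5/9 = -22.78 °C = 250.37 K.
For a reversible refrigerator, COP_R = T_C/(T_H − T_C) = 250.37/53.89 = 4.6461.
W = Q_C/COP_R = 222/4.6461 = 47.78 kJ.

W_in ≈ 47.78 kJ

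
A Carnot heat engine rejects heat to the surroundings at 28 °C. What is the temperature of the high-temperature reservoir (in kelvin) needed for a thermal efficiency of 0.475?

T_C = 28 °C → 28 + 273.15 = 301.15 K.
From η = 1 − T_C/T_H, solving for T_H gives T_H = T_C/(1 − η) = 301.15/(1 − 0.475) = 574 K.

T_H ≈ 574 K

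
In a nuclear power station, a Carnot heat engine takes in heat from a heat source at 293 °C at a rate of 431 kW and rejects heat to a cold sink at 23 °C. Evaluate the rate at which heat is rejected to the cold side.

T_H = 293 °C → 293 + 273.15 = 566.15 K.
T_C = 23 °C → 23 + 273.15 = 296.15 K.
The Carnot efficiency is η = 1 − T_C/T_H = 1 − 296.15/566.15 = 0.4769.
For a reversible cycle Q_C/Q_H = T_C/T_H, so Q_C = 431 × 296.15/566.15 = 225 kW.

Q̇_C ≈ 225 kW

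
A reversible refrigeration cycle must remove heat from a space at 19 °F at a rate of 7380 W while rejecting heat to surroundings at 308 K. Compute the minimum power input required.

Ẇ_in ≈ 1170 W

T_C = 19 °F → (19 − 32) × 5/9 = -7.22 °C = 265.93 K.
For a reversible refrigerator, COP_R = T_C/(T_H − T_C) = 265.93/42.07 = 6.3207.
W = Q_C/COP_R = 7380/6.3207 = 1170 W.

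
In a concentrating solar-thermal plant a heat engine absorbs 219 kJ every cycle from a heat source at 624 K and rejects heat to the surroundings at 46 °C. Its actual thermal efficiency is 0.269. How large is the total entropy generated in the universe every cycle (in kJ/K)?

ΔS_univ ≈ 0.151 kJ/K

T_C = 46 °C → 46 + 273.15 = 319.15 K.
W = η·Q_H = 0.269 × 219 = 58.91 kJ, so Q_C = Q_H − W = 160.1 kJ.
Entropy balance on the reservoirs: −Q_H/T_H = -0.3510 kJ/K, +Q_C/T_C = 0.5016 kJ/K.
ΔS_univ = −Q_H/T_H + Q_C/T_C = 0.151 kJ/K (> 0, since η = 0.269 < η_Carnot = 0.489).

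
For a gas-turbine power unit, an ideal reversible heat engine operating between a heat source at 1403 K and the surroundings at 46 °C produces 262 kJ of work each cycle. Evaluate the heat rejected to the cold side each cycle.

Q_C ≈ 77.1 kJ

T_C = 46 °C → 46 + 273.15 = 319.15 K.
Carnot efficiency: η = 1 − T_C/T_H = 1 − 319.15/1403.00 = 0.7725.
Since Q_C/Q_H = T_C/T_H and Q_H = W/η, Q_C = W·T_C/(T_H − T_C) = 262 × 319.15/1083.85 = 77.1 kJ.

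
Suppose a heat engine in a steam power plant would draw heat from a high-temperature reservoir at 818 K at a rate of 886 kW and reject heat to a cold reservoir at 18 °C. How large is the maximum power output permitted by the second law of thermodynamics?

Ẇ_max ≈ 571 kW

T_C = 18 °C → 18 + 273.15 = 291.15 K.
The upper bound on efficiency is η_max = 1 − T_C/T_H = 1 − 291.15/818.00 = 0.6441.
W_max = η_max · Q_H = 0.6441 × 886 = 571 kW.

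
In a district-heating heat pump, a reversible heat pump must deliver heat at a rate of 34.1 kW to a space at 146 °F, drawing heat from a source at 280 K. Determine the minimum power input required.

Ẇ_in ≈ 5.724 kW

T_H = 146 °F → (146 − 32) × 5/9 = 63.33 °C = 336.48 K.
The Carnot heat-pump COP is COP_HP = T_H/(T_H − T_C) = 336.48/56.48 = 5.9572.
W = Q_H/COP_HP = 34.1/5.9572 = 5.724 kW.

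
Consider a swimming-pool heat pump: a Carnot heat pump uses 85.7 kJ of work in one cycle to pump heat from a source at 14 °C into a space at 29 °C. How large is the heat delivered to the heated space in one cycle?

T_H = 29 °C → 29 + 273.15 = 302.15 K.
T_C = 14 °C → 14 + 273.15 = 287.15 K.
COP_HP = T_H/(T_H − T_C) = 302.15/15.00 = 20.1433.
Q_H = COP_HP · W = 20.1433 × 85.7 = 1730 kJ.

Q_H ≈ 1730 kJ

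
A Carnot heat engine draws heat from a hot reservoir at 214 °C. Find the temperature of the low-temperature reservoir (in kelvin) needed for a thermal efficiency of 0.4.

T_C ≈ 292 K

T_H = 214 °C → 214 + 273.15 = 487.15 K.
From η = 1 − T_C/T_H, T_C = T_H·(1 − η) = 487.15 × (1 − 0.4) = 292 K.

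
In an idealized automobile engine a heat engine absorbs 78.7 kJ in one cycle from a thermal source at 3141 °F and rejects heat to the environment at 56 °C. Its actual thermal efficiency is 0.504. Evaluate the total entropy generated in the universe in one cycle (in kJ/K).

ΔS_univ ≈ 0.0793 kJ/K

T_H = 3141 °F → (3141 − 32) × 5/9 = 1727.22 °C = 2000.37 K.
T_C = 56 °C → 56 + 273.15 = 329.15 K.
W = η·Q_H = 0.504 × 78.7 = 39.66 kJ, so Q_C = Q_H − W = 39.04 kJ.
The hot reservoir loses entropy Q_H/T_H = 78.7/2000.37 = 0.03934 kJ/K; the cold reservoir gains Q_C/T_C = 39.04/329.15 = 0.1186 kJ/K.
ΔS_univ = −Q_H/T_H + Q_C/T_C = 0.0793 kJ/K (> 0, since η = 0.504 < η_Carnot = 0.835).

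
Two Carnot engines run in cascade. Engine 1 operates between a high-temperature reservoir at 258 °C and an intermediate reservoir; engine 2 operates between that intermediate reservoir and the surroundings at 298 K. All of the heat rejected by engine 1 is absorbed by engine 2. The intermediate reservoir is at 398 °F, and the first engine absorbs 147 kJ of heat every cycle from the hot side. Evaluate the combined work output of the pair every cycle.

T_H = 258 °C → 258 + 273.15 = 531.15 K.
Two reversible stages in series are equivalent to a single Carnot engine between T_H and T_C, so η_total = 1 − T_C/T_H = 1 − 298.00/531.15 = 0.4390.
W_total = η_total · Q_H = 0.4390 × 147 = 64.5 kJ.

W_total ≈ 64.5 kJ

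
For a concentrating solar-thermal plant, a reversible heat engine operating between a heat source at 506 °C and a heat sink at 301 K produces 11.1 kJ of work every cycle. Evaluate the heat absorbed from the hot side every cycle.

T_H = 506 °C → 506 + 273.15 = 779.15 K.
Carnot efficiency: η = 1 − T_C/T_H = 1 − 301.00/779.15 = 0.6137.
Q_H = W/η = 11.1/0.6137 = 18.1 kJ.

Q_H ≈ 18.1 kJ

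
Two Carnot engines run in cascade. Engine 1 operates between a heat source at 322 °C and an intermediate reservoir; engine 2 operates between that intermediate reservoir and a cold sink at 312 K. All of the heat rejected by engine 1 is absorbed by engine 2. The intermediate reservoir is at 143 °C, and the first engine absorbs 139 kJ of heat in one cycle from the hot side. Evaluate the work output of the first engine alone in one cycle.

W₁ ≈ 41.8 kJ

T_H = 322 °C → 322 + 273.15 = 595.15 K.
T_m = 143 °C → 143 + 273.15 = 416.15 K.
First-stage efficiency η₁ = 1 − T_m/T_H = 1 − 416.15/595.15 = 0.3008.
W₁ = η₁·Q_H = 0.3008 × 139 = 41.8 kJ.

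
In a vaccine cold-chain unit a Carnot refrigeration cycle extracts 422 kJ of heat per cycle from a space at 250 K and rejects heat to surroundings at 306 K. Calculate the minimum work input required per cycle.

For a reversible refrigerator, COP_R = T_C/(T_H − T_C) = 250.00/56.00 = 4.4643.
W = Q_C/COP_R = 422/4.4643 = 94.53 kJ.

W_in ≈ 94.53 kJ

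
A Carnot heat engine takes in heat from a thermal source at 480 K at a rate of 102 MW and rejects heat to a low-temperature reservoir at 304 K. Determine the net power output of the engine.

Ẇ ≈ 37.40 MW

η_rev = 1 − T_C/T_H = 1 − 304.00/480.00 = 0.3667.
W = η·Q_H = 0.3667 × 102 = 37.40 MW.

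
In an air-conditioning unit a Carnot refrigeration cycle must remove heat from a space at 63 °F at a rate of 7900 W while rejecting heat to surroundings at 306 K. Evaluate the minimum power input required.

Ẇ_in ≈ 425.2 W

T_C = 63 °F → (63 − 32) × 5/9 = 17.22 °C = 290.37 K.
COP_R = T_C/(T_H − T_C) = 290.37/15.63 = 18.5805.
W = Q_C/COP_R = 7900/18.5805 = 425.2 W.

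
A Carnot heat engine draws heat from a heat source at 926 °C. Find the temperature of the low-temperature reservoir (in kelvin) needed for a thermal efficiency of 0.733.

T_C ≈ 320.2 K

T_H = 926 °C → 926 + 273.15 = 1199.15 K.
From η = 1 − T_C/T_H, T_C = T_H·(1 − η) = 1199.15 × (1 − 0.733) = 320.2 K.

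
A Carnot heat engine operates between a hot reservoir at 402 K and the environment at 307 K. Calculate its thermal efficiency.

Since the cycle is reversible, η = 1 − T_C/T_H = 1 − 307.00/402.00 = 0.236.

η ≈ 0.236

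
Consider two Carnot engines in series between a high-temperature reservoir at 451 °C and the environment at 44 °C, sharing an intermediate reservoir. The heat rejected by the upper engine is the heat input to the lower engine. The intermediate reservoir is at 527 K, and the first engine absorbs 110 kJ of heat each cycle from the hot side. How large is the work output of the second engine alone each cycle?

W₂ ≈ 31.9 kJ

T_H = 451 °C → 451 + 273.15 = 724.15 K.
T_C = 44 °C → 44 + 273.15 = 317.15 K.
Heat entering the second stage: Q_m = Q_H·(T_m/T_H) = 110 × 527.00/724.15 = 80.1 kJ.
Second-stage efficiency η₂ = 1 − T_C/T_m = 1 − 317.15/527.00 = 0.3982, so W₂ = η₂·Q_m = 31.9 kJ.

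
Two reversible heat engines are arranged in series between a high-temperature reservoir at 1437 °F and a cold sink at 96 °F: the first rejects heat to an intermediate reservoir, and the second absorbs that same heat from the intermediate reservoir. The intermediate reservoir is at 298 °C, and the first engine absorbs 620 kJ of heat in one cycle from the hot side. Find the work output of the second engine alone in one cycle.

W₂ ≈ 154.4 kJ

T_H = 1437 °F → (1437 − 32) × 5/9 = 780.56 °C = 1053.71 K.
T_C = 96 °F → (96 − 32) × 5/9 = 35.56 °C = 308.71 K.
T_m = 298 °C → 298 + 273.15 = 571.15 K.
Heat entering the second stage: Q_m = Q_H·(T_m/T_H) = 620 × 571.15/1053.71 = 336.1 kJ.
Second-stage efficiency η₂ = 1 − T_C/T_m = 1 − 308.71/571.15 = 0.4595, so W₂ = η₂·Q_m = 154.4 kJ.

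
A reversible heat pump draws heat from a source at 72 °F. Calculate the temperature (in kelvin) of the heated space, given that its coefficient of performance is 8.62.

T_C = 72 °F → (72 − 32) × 5/9 = 22.22 °C = 295.37 K.
COP_HP = T_H/(T_H − T_C) ⇒ T_H = T_C·COP_HP/(COP_HP − 1) = 295.37 × 8.62/(8.62 − 1) = 334.1 K.

T_H ≈ 334.1 K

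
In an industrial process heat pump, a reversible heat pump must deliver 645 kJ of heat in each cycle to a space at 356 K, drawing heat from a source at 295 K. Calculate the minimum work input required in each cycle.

For a reversible heat pump, COP_HP = T_H/(T_H − T_C) = 356.00/61.00 = 5.8361.
W = Q_H/COP_HP = 645/5.8361 = 111 kJ.

W_in ≈ 111 kJ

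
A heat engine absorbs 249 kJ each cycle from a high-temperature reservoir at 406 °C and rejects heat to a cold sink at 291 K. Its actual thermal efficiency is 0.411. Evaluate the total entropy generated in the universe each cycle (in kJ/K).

ΔS_univ ≈ 0.137 kJ/K

T_H = 406 °C → 406 + 273.15 = 679.15 K.
W = η·Q_H = 0.411 × 249 = 102.3 kJ, so Q_C = Q_H − W = 146.7 kJ.
The hot reservoir loses entropy Q_H/T_H = 249/679.15 = 0.3666 kJ/K; the cold reservoir gains Q_C/T_C = 146.7/291.00 = 0.5040 kJ/K.
ΔS_univ = −Q_H/T_H + Q_C/T_C = 0.137 kJ/K (> 0, since η = 0.411 < η_Carnot = 0.572).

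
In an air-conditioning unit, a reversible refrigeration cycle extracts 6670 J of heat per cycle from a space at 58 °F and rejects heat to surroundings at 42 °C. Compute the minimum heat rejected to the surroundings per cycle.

T_H = 42 °C → 42 + 273.15 = 315.15 K.
T_C = 58 °F → (58 − 32) × 5/9 = 14.44 °C = 287.59 K.
For a reversible cycle Q_H/Q_C = T_H/T_C, so Q_H = Q_C·T_H/T_C = 6670 × 315.15/287.59 = 7309 J.

Q_H ≈ 7309 J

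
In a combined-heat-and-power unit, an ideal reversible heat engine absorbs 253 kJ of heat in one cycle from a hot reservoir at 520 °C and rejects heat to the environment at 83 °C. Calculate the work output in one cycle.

W ≈ 139 kJ

T_H = 520 °C → 520 + 273.15 = 793.15 K.
T_C = 83 °C → 83 + 273.15 = 356.15 K.
Carnot efficiency: η = 1 − T_C/T_H = 1 − 356.15/793.15 = 0.5510.
W = η·Q_H = 0.5510 × 253 = 139 kJ.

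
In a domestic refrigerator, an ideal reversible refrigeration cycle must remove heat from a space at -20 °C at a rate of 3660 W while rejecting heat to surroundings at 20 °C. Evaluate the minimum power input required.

T_H = 20 °C → 20 + 273.15 = 293.15 K.
T_C = -20 °C → -20 + 273.15 = 253.15 K.
The reversible coefficient of performance is COP_R = T_C/(T_H − T_C) = 253.15/40.00 = 6.3287.
W = Q_C/COP_R = 3660/6.3287 = 578 W.

Ẇ_in ≈ 578 W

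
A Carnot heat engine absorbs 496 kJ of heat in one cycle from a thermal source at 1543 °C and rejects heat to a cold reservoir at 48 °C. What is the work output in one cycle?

W ≈ 408 kJ

T_H = 1543 °C → 1543 + 273.15 = 1816.15 K.
T_C = 48 °C → 48 + 273.15 = 321.15 K.
Carnot efficiency: η = 1 − T_C/T_H = 1 − 321.15/1816.15 = 0.8232.
W = η·Q_H = 0.8232 × 496 = 408 kJ.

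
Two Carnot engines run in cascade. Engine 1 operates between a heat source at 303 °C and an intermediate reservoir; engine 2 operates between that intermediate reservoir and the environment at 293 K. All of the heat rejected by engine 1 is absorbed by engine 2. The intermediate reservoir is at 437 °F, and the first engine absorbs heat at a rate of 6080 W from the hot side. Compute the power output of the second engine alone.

Ẇ₂ ≈ 2165 W

T_H = 303 °C → 303 + 273.15 = 576.15 K.
T_m = 437 °F → (437 − 32) × 5/9 = 225.00 °C = 498.15 K.
Heat entering the second stage: Q_m = Q_H·(T_m/T_H) = 6080 × 498.15/576.15 = 5257 W.
Second-stage efficiency η₂ = 1 − T_C/T_m = 1 − 293.00/498.15 = 0.4118, so W₂ = η₂·Q_m = 2165 W.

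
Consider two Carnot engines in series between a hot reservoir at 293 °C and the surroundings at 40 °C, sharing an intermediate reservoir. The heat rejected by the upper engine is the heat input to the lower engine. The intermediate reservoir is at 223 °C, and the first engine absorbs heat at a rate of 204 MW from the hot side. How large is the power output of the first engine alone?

Ẇ₁ ≈ 25.2 MW

T_H = 293 °C → 293 + 273.15 = 566.15 K.
T_C = 40 °C → 40 + 273.15 = 313.15 K.
T_m = 223 °C → 223 + 273.15 = 496.15 K.
First-stage efficiency η₁ = 1 − T_m/T_H = 1 − 496.15/566.15 = 0.1236.
W₁ = η₁·Q_H = 0.1236 × 204 = 25.2 MW.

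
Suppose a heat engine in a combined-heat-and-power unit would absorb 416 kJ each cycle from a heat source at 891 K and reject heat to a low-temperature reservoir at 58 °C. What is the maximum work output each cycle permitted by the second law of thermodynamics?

W_max ≈ 261 kJ

T_C = 58 °C → 58 + 273.15 = 331.15 K.
No engine can exceed the Carnot limit: η_max = 1 − T_C/T_H = 1 − 331.15/891.00 = 0.6283.
W_max = η_max · Q_H = 0.6283 × 416 = 261 kJ.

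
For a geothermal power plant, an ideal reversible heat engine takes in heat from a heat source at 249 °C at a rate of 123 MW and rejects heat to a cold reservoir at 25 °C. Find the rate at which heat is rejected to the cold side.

T_H = 249 °C → 249 + 273.15 = 522.15 K.
T_C = 25 °C → 25 + 273.15 = 298.15 K.
η_rev = 1 − T_C/T_H = 1 − 298.15/522.15 = 0.4290.
For a reversible cycle Q_C/Q_H = T_C/T_H, so Q_C = 123 × 298.15/522.15 = 70.2 MW.

Q̇_C ≈ 70.2 MW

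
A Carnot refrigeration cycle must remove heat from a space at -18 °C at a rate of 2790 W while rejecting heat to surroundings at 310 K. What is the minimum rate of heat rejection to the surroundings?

Q̇_H ≈ 3390 W

T_C = -18 °C → -18 + 273.15 = 255.15 K.
For a reversible cycle Q_H/Q_C = T_H/T_C, so Q_H = Q_C·T_H/T_C = 2790 × 310.00/255.15 = 3390 W.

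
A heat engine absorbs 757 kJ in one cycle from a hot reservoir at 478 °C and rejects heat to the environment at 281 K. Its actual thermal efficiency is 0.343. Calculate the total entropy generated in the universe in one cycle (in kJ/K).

T_H = 478 °C → 478 + 273.15 = 751.15 K.
W = η·Q_H = 0.343 × 757 = 259.7 kJ, so Q_C = Q_H − W = 497.3 kJ.
Entropy balance on the reservoirs: −Q_H/T_H = -1.008 kJ/K, +Q_C/T_C = 1.770 kJ/K.
ΔS_univ = −Q_H/T_H + Q_C/T_C = 0.7621 kJ/K (> 0, since η = 0.343 < η_Carnot = 0.626).

ΔS_univ ≈ 0.7621 kJ/K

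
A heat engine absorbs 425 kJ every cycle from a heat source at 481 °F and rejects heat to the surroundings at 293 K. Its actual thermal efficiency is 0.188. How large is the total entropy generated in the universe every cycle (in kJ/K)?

ΔS_univ ≈ 0.3646 kJ/K

T_H = 481 °F → (481 − 32) × 5/9 = 249.44 °C = 522.59 K.
W = η·Q_H = 0.188 × 425 = 79.90 kJ, so Q_C = Q_H − W = 345.1 kJ.
The hot reservoir loses entropy Q_H/T_H = 425/522.59 = 0.8133 kJ/K; the cold reservoir gains Q_C/T_C = 345.1/293.00 = 1.178 kJ/K.
ΔS_univ = −Q_H/T_H + Q_C/T_C = 0.3646 kJ/K (> 0, since η = 0.188 < η_Carnot = 0.439).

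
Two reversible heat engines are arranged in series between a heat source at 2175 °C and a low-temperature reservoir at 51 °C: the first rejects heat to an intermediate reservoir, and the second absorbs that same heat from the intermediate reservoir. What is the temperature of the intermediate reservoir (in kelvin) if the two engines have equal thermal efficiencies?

T_H = 2175 °C → 2175 + 273.15 = 2448.15 K.
T_C = 51 °C → 51 + 273.15 = 324.15 K.
Equal efficiencies require 1 − T_m/T_H = 1 − T_C/T_m, i.e. T_m/T_H = T_C/T_m, so T_m = √(T_H·T_C) = √(2448.15 × 324.15) = 891 K.

T_m ≈ 891 K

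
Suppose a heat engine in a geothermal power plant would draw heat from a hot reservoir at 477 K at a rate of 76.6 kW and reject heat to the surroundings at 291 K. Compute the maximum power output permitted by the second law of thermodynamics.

Ẇ_max ≈ 29.87 kW

No engine can exceed the Carnot limit: η_max = 1 − T_C/T_H = 1 − 291.00/477.00 = 0.3899.
W_max = η_max · Q_H = 0.3899 × 76.6 = 29.87 kW.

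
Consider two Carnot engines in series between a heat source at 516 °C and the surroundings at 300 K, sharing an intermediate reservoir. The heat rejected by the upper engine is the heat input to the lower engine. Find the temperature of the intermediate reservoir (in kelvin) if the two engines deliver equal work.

T_H = 516 °C → 516 + 273.15 = 789.15 K.
For reversible stages Q_m = Q_H·(T_m/T_H). Setting W₁ = Q_H(1 − T_m/T_H) equal to W₂ = Q_m(1 − T_C/T_m) = Q_H·(T_m − T_C)/T_H gives T_H − T_m = T_m − T_C, so T_m = (T_H + T_C)/2 = (789.15 + 300.00)/2 = 544.6 K.

T_m ≈ 544.6 K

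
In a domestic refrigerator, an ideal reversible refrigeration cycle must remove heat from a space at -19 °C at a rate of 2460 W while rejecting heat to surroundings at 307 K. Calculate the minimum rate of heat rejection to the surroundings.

Q̇_H ≈ 2970 W

T_C = -19 °C → -19 + 273.15 = 254.15 K.
For a reversible cycle Q_H/Q_C = T_H/T_C, so Q_H = Q_C·T_H/T_C = 2460 × 307.00/254.15 = 2970 W.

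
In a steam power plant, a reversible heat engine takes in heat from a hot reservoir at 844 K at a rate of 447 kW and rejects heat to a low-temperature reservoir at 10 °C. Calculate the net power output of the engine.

T_C = 10 °C → 10 + 273.15 = 283.15 K.
For a reversible engine, η = 1 − T_C/T_H = 1 − 283.15/844.00 = 0.6645.
W = η·Q_H = 0.6645 × 447 = 297.0 kW.

Ẇ ≈ 297.0 kW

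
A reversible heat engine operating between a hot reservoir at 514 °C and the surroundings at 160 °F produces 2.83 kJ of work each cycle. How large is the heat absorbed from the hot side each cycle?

T_H = 514 °C → 514 + 273.15 = 787.15 K.
T_C = 160 °F → (160 − 32) × 5/9 = 71.11 °C = 344.26 K.
The Carnot efficiency is η = 1 − T_C/T_H = 1 − 344.26/787.15 = 0.5626.
Q_H = W/η = 2.83/0.5626 = 5.03 kJ.

Q_H ≈ 5.03 kJ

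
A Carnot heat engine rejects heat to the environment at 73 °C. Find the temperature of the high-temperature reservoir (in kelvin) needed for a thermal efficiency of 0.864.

T_H ≈ 2545 K

T_C = 73 °C → 73 + 273.15 = 346.15 K.
From η = 1 − T_C/T_H, solving for T_H gives T_H = T_C/(1 − η) = 346.15/(1 − 0.864) = 2545 K.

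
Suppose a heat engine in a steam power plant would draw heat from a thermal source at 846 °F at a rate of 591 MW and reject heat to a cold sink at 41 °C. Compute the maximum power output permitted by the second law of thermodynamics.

T_H = 846 °F → (846 − 32) × 5/9 = 452.22 °C = 725.37 K.
T_C = 41 °C → 41 + 273.15 = 314.15 K.
By the Carnot theorem, η_max = 1 − T_C/T_H = 1 − 314.15/725.37 = 0.5669.
W_max = η_max · Q_H = 0.5669 × 591 = 335.0 MW.

Ẇ_max ≈ 335.0 MW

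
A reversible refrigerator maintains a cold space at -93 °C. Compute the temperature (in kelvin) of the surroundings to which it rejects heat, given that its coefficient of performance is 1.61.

T_H ≈ 292 K

T_C = -93 °C → -93 + 273.15 = 180.15 K.
COP_R = T_C/(T_H − T_C) ⇒ T_H = T_C·(1 + 1/COP_R) = 180.15 × (1 + 1/1.61) = 292 K.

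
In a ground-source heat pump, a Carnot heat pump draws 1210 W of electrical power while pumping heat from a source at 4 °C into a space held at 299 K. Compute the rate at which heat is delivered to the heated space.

T_C = 4 °C → 4 + 273.15 = 277.15 K.
For a reversible heat pump, COP_HP = T_H/(T_H − T_C) = 299.00/21.85 = 13.6842.
Q_H = COP_HP · W = 13.6842 × 1210 = 16600 W.

Q̇_H ≈ 16600 W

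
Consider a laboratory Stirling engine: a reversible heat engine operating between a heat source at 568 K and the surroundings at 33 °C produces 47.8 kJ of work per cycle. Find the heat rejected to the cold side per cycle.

T_C = 33 °C → 33 + 273.15 = 306.15 K.
Since the cycle is reversible, η = 1 − T_C/T_H = 1 − 306.15/568.00 = 0.4610.
Since Q_C/Q_H = T_C/T_H and Q_H = W/η, Q_C = W·T_C/(T_H − T_C) = 47.8 × 306.15/261.85 = 55.9 kJ.

Q_C ≈ 55.9 kJ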